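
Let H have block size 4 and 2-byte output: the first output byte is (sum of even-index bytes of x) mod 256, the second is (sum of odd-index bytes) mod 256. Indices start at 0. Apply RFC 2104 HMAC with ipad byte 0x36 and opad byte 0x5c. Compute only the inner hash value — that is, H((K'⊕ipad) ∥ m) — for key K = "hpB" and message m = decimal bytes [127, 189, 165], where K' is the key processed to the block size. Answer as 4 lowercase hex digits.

f639

Key "hpB" = 68 70 42 is 3 bytes ≤ B = 4; zero-pad to 4 bytes: K' = 68 70 42 00.
K' ⊕ ipad = 5e 46 74 36.
Inner input = 5e 46 74 36 ∥ 7f bd a5.
Inner hash: even-index sum = 502 mod 256 = 246; odd-index sum = 313 mod 256 = 57 → f6 39.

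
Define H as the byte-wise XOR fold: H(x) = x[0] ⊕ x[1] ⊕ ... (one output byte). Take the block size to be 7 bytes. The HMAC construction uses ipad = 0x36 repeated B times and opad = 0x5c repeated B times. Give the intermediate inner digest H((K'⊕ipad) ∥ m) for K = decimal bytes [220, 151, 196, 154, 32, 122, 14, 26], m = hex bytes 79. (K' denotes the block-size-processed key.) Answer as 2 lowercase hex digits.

14

Key decimal bytes [220, 151, 196, 154, 32, 122, 14, 26] = dc 97 c4 9a 20 7a 0e 1a is 8 bytes > B = 7, so hash it first: H(key) = 5b, then zero-pad to 7 bytes: K' = 5b 00 00 00 00 00 00.
K' ⊕ ipad = 6d 36 36 36 36 36 36.
Inner input = 6d 36 36 36 36 36 36 ∥ 79.
Inner hash: XOR 6d⊕36⊕36⊕36⊕36⊕36⊕36⊕79 = 14.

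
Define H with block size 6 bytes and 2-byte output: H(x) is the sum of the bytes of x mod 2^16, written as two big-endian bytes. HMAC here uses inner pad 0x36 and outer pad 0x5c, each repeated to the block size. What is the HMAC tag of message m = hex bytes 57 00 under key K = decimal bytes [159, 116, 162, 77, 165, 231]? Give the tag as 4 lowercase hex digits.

Key decimal bytes [159, 116, 162, 77, 165, 231] = 9f 74 a2 4d a5 e7 is exactly B = 6 bytes: K' = 9f 74 a2 4d a5 e7.
K' ⊕ ipad = a9 42 94 7b 93 d1.  K' ⊕ opad = c3 28 fe 11 f9 bb.
Inner input = (K'⊕ipad) ∥ m = a9 42 94 7b 93 d1 ∥ 57 00.
Inner hash: sum = 169+66+148+123+147+209+87+0 = 949 → 03 b5.
Outer input = (K'⊕opad) ∥ inner = c3 28 fe 11 f9 bb ∥ 03 b5.
Outer hash (tag): sum = 195+40+254+17+249+187+3+181 = 1126 → 04 66.

0466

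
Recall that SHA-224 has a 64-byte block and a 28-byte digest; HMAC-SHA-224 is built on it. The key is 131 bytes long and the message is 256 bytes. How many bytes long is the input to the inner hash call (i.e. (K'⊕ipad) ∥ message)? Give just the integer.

320

Key is 131 > 64 bytes, so it is hashed to 28 bytes then zero-padded to 64: |K'| = 64.
Inner input = (K'⊕ipad) ∥ m → 64 + 256 = 320 bytes.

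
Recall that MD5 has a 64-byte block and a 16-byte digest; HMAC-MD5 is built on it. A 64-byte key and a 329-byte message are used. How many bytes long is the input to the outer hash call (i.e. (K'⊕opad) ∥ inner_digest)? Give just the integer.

80

Key is 64 ≤ 64 bytes, zero-padded: |K'| = 64.
Outer input = (K'⊕opad) ∥ H(inner) → 64 + 16 = 80 bytes.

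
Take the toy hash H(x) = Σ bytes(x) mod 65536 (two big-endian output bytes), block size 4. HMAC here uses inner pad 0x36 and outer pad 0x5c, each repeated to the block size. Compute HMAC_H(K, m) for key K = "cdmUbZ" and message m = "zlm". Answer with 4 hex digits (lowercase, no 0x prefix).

Key "cdmUbZ" = 63 64 6d 55 62 5a is 6 bytes > B = 4, so hash it first: H(key) = 02 45, then zero-pad to 4 bytes: K' = 02 45 00 00.
K' ⊕ ipad = 34 73 36 36.  K' ⊕ opad = 5e 19 5c 5c.
Inner input = (K'⊕ipad) ∥ m = 34 73 36 36 ∥ 7a 6c 6d.
Inner hash: sum = 52+115+54+54+122+108+109 = 614 → 02 66.
Outer input = (K'⊕opad) ∥ inner = 5e 19 5c 5c ∥ 02 66.
Outer hash (tag): sum = 94+25+92+92+2+102 = 407 → 01 97.

0197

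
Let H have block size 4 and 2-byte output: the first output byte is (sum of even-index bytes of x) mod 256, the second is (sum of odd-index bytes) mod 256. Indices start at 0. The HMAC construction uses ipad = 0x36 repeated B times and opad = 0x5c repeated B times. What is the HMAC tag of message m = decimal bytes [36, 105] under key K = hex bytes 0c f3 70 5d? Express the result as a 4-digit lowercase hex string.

Key hex bytes 0c f3 70 5d is exactly B = 4 bytes: K' = 0c f3 70 5d.
K' ⊕ ipad = 3a c5 46 6b.  K' ⊕ opad = 50 af 2c 01.
Inner input = (K'⊕ipad) ∥ m = 3a c5 46 6b ∥ 24 69.
Inner hash: even-index sum = 164 mod 256 = 164; odd-index sum = 409 mod 256 = 153 → a4 99.
Outer input = (K'⊕opad) ∥ inner = 50 af 2c 01 ∥ a4 99.
Outer hash (tag): even-index sum = 288 mod 256 = 32; odd-index sum = 329 mod 256 = 73 → 20 49.

2049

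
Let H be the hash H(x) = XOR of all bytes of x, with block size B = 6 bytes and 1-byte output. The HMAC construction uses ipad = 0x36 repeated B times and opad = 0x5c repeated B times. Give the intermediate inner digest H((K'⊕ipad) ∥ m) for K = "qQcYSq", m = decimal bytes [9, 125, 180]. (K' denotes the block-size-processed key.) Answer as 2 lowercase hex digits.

Key "qQcYSq" = 71 51 63 59 53 71 is exactly B = 6 bytes: K' = 71 51 63 59 53 71.
K' ⊕ ipad = 47 67 55 6f 65 47.
Inner input = 47 67 55 6f 65 47 ∥ 09 7d b4.
Inner hash: XOR 47⊕67⊕55⊕6f⊕65⊕47⊕09⊕7d⊕b4 = f8.

f8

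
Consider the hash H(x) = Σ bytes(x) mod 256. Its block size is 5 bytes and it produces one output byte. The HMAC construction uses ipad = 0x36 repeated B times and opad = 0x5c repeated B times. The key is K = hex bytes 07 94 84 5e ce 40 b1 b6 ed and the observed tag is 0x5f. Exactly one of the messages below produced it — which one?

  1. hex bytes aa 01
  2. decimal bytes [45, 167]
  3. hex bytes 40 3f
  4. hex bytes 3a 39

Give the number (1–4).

Key hex bytes 07 94 84 5e ce 40 b1 b6 ed is 9 bytes > B = 5, so hash it first: H(key) = df, then zero-pad to 5 bytes: K' = df 00 00 00 00.
K' ⊕ ipad = e9 36 36 36 36; K' ⊕ opad = 83 5c 5c 5c 5c.
m1: inner = H(e9 36 36 36 36 aa 01) = 6c; tag = H(83 5c 5c 5c 5c 6c) = 5f ← matches
m2: inner = H(e9 36 36 36 36 2d a7) = 95; tag = H(83 5c 5c 5c 5c 95) = 88
m3: inner = H(e9 36 36 36 36 40 3f) = 40; tag = H(83 5c 5c 5c 5c 40) = 33
m4: inner = H(e9 36 36 36 36 3a 39) = 34; tag = H(83 5c 5c 5c 5c 34) = 27

1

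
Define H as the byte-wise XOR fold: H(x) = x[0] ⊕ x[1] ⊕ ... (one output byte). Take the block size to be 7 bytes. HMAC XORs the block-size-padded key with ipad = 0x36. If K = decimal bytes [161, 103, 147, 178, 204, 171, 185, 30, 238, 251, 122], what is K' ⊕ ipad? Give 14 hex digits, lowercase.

Key decimal bytes [161, 103, 147, 178, 204, 171, 185, 30, 238, 251, 122] = a1 67 93 b2 cc ab b9 1e ee fb 7a is 11 bytes > B = 7, so hash it first: H(key) = 48, then zero-pad to 7 bytes: K' = 48 00 00 00 00 00 00.
XOR each byte with 0x36: 48⊕36=7e, 00⊕36=36, 00⊕36=36, 00⊕36=36, 00⊕36=36, 00⊕36=36, 00⊕36=36.

7e363636363636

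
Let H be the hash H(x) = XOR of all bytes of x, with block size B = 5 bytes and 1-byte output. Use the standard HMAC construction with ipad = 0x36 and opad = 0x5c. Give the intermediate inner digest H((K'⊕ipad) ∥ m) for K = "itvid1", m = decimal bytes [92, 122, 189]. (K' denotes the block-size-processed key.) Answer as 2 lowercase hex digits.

Key "itvid1" = 69 74 76 69 64 31 is 6 bytes > B = 5, so hash it first: H(key) = 57, then zero-pad to 5 bytes: K' = 57 00 00 00 00.
K' ⊕ ipad = 61 36 36 36 36.
Inner input = 61 36 36 36 36 ∥ 5c 7a bd.
Inner hash: XOR 61⊕36⊕36⊕36⊕36⊕5c⊕7a⊕bd = fa.

fa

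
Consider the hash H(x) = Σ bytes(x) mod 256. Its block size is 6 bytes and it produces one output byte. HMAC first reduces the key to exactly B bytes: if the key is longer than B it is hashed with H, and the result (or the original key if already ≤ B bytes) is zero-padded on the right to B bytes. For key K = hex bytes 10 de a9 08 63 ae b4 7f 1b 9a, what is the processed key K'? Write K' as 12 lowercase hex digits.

|K| = 10 > B = 6, so first hash the key.
H(K): sum = 16+222+169+8+99+174+180+127+27+154 = 1176; mod 256 = 152 → 98.
Zero-pad H(K) = 98 to 6 bytes: K' = 98 00 00 00 00 00.

980000000000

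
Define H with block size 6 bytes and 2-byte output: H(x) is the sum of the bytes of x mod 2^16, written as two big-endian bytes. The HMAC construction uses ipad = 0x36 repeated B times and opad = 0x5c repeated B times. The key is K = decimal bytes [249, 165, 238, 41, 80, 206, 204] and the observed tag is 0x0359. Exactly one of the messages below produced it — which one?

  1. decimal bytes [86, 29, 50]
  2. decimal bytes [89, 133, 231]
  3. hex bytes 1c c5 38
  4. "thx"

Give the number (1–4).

Key decimal bytes [249, 165, 238, 41, 80, 206, 204] = f9 a5 ee 29 50 ce cc is 7 bytes > B = 6, so hash it first: H(key) = 04 9f, then zero-pad to 6 bytes: K' = 04 9f 00 00 00 00.
K' ⊕ ipad = 32 a9 36 36 36 36; K' ⊕ opad = 58 c3 5c 5c 5c 5c.
m1: inner = H(32 a9 36 36 36 36 56 1d 32) = 02 58; tag = H(58 c3 5c 5c 5c 5c 02 58) = 02e5
m2: inner = H(32 a9 36 36 36 36 59 85 e7) = 03 78; tag = H(58 c3 5c 5c 5c 5c 03 78) = 0306
m3: inner = H(32 a9 36 36 36 36 1c c5 38) = 02 cc; tag = H(58 c3 5c 5c 5c 5c 02 cc) = 0359 ← matches
m4: inner = H(32 a9 36 36 36 36 74 68 78) = 03 07; tag = H(58 c3 5c 5c 5c 5c 03 07) = 0295

3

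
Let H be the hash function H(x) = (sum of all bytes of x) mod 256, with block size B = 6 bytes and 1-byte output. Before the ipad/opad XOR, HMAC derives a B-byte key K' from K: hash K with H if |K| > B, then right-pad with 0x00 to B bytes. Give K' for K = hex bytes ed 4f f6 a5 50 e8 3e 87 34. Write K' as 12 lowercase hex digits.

|K| = 9 > B = 6, so first hash the key.
H(K): sum = 237+79+246+165+80+232+62+135+52 = 1288; mod 256 = 8 → 08.
Zero-pad H(K) = 08 to 6 bytes: K' = 08 00 00 00 00 00.

080000000000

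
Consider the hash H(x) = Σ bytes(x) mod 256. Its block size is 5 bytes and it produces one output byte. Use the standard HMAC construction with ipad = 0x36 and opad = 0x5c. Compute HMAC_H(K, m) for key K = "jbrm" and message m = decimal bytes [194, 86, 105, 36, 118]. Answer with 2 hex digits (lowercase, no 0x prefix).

Key "jbrm" = 6a 62 72 6d is 4 bytes ≤ B = 5; zero-pad to 5 bytes: K' = 6a 62 72 6d 00.
K' ⊕ ipad = 5c 54 44 5b 36.  K' ⊕ opad = 36 3e 2e 31 5c.
Inner input = (K'⊕ipad) ∥ m = 5c 54 44 5b 36 ∥ c2 56 69 24 76.
Inner hash: sum = 92+84+68+91+54+194+86+105+36+118 = 928; mod 256 = 160 → a0.
Outer input = (K'⊕opad) ∥ inner = 36 3e 2e 31 5c ∥ a0.
Outer hash (tag): sum = 54+62+46+49+92+160 = 463; mod 256 = 207 → cf.

cf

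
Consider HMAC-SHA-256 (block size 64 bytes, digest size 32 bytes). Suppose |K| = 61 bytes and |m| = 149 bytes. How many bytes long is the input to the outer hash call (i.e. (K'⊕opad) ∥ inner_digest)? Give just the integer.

Key is 61 ≤ 64 bytes, zero-padded: |K'| = 64.
Outer input = (K'⊕opad) ∥ H(inner) → 64 + 32 = 96 bytes.

96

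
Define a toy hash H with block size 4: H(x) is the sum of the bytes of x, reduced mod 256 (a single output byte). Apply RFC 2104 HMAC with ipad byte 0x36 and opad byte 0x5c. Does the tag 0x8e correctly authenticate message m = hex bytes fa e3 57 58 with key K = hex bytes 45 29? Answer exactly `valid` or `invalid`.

invalid

Key hex bytes 45 29 is 2 bytes ≤ B = 4; zero-pad to 4 bytes: K' = 45 29 00 00.
K' ⊕ ipad = 73 1f 36 36; K' ⊕ opad = 19 75 5c 5c.
Inner hash: sum = 115+31+54+54+250+227+87+88 = 906; mod 256 = 138 → 8a.
Outer hash (recomputed tag): sum = 25+117+92+92+138 = 464; mod 256 = 208 → d0.
Recomputed tag = d0; claimed = 8e → mismatch.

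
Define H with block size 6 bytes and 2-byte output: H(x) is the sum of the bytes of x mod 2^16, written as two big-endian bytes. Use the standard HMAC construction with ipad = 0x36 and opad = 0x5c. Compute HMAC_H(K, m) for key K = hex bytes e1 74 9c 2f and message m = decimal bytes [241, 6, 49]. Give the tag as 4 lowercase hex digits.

Key hex bytes e1 74 9c 2f is 4 bytes ≤ B = 6; zero-pad to 6 bytes: K' = e1 74 9c 2f 00 00.
K' ⊕ ipad = d7 42 aa 19 36 36.  K' ⊕ opad = bd 28 c0 73 5c 5c.
Inner input = (K'⊕ipad) ∥ m = d7 42 aa 19 36 36 ∥ f1 06 31.
Inner hash: sum = 215+66+170+25+54+54+241+6+49 = 880 → 03 70.
Outer input = (K'⊕opad) ∥ inner = bd 28 c0 73 5c 5c ∥ 03 70.
Outer hash (tag): sum = 189+40+192+115+92+92+3+112 = 835 → 03 43.

0343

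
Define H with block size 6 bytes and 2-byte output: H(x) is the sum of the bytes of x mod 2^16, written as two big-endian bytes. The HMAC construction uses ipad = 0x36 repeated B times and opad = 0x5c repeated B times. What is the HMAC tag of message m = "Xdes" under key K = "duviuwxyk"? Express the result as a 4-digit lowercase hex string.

02fa

Key "duviuwxyk" = 64 75 76 69 75 77 78 79 6b is 9 bytes > B = 6, so hash it first: H(key) = 04 00, then zero-pad to 6 bytes: K' = 04 00 00 00 00 00.
K' ⊕ ipad = 32 36 36 36 36 36.  K' ⊕ opad = 58 5c 5c 5c 5c 5c.
Inner input = (K'⊕ipad) ∥ m = 32 36 36 36 36 36 ∥ 58 64 65 73.
Inner hash: sum = 50+54+54+54+54+54+88+100+101+115 = 724 → 02 d4.
Outer input = (K'⊕opad) ∥ inner = 58 5c 5c 5c 5c 5c ∥ 02 d4.
Outer hash (tag): sum = 88+92+92+92+92+92+2+212 = 762 → 02 fa.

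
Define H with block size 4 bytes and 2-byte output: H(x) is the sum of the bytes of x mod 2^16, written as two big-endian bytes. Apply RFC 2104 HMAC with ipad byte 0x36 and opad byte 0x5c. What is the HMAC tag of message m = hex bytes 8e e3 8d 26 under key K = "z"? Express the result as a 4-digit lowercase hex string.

Key "z" = 7a is 1 byte ≤ B = 4; zero-pad to 4 bytes: K' = 7a 00 00 00.
K' ⊕ ipad = 4c 36 36 36.  K' ⊕ opad = 26 5c 5c 5c.
Inner input = (K'⊕ipad) ∥ m = 4c 36 36 36 ∥ 8e e3 8d 26.
Inner hash: sum = 76+54+54+54+142+227+141+38 = 786 → 03 12.
Outer input = (K'⊕opad) ∥ inner = 26 5c 5c 5c ∥ 03 12.
Outer hash (tag): sum = 38+92+92+92+3+18 = 335 → 01 4f.

014f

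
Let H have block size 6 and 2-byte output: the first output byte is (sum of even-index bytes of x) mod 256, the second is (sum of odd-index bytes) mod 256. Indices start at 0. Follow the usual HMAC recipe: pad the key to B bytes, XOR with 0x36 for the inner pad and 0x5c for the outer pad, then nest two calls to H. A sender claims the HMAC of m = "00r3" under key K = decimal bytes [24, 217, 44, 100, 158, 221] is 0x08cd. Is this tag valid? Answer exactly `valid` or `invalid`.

valid

Key decimal bytes [24, 217, 44, 100, 158, 221] = 18 d9 2c 64 9e dd is exactly B = 6 bytes: K' = 18 d9 2c 64 9e dd.
K' ⊕ ipad = 2e ef 1a 52 a8 eb; K' ⊕ opad = 44 85 70 38 c2 81.
Inner hash: even-index sum = 402 mod 256 = 146; odd-index sum = 655 mod 256 = 143 → 92 8f.
Outer hash (recomputed tag): even-index sum = 520 mod 256 = 8; odd-index sum = 461 mod 256 = 205 → 08 cd.
Recomputed tag = 08cd; claimed = 08cd → match.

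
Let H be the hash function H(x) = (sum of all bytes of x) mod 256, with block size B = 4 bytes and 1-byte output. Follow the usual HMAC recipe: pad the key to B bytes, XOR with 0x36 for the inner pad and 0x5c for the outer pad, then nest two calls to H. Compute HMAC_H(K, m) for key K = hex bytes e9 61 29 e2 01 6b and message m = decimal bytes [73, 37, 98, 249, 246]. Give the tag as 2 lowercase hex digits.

09

Key hex bytes e9 61 29 e2 01 6b is 6 bytes > B = 4, so hash it first: H(key) = c1, then zero-pad to 4 bytes: K' = c1 00 00 00.
K' ⊕ ipad = f7 36 36 36.  K' ⊕ opad = 9d 5c 5c 5c.
Inner input = (K'⊕ipad) ∥ m = f7 36 36 36 ∥ 49 25 62 f9 f6.
Inner hash: sum = 247+54+54+54+73+37+98+249+246 = 1112; mod 256 = 88 → 58.
Outer input = (K'⊕opad) ∥ inner = 9d 5c 5c 5c ∥ 58.
Outer hash (tag): sum = 157+92+92+92+88 = 521; mod 256 = 9 → 09.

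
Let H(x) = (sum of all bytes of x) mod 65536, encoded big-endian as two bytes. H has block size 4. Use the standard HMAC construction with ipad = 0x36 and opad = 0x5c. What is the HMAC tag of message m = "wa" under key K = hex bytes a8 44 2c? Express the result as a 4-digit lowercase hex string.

0212

Key hex bytes a8 44 2c is 3 bytes ≤ B = 4; zero-pad to 4 bytes: K' = a8 44 2c 00.
K' ⊕ ipad = 9e 72 1a 36.  K' ⊕ opad = f4 18 70 5c.
Inner input = (K'⊕ipad) ∥ m = 9e 72 1a 36 ∥ 77 61.
Inner hash: sum = 158+114+26+54+119+97 = 568 → 02 38.
Outer input = (K'⊕opad) ∥ inner = f4 18 70 5c ∥ 02 38.
Outer hash (tag): sum = 244+24+112+92+2+56 = 530 → 02 12.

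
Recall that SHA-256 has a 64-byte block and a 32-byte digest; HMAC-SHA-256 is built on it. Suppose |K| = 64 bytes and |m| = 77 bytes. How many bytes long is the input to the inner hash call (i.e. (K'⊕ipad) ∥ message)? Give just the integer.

141

Key is 64 ≤ 64 bytes, zero-padded: |K'| = 64.
Inner input = (K'⊕ipad) ∥ m → 64 + 77 = 141 bytes.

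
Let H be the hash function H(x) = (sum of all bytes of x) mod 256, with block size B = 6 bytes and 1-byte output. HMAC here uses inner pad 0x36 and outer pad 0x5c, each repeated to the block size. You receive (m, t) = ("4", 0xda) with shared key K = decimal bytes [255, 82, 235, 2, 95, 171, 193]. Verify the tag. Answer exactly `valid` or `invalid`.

Key decimal bytes [255, 82, 235, 2, 95, 171, 193] = ff 52 eb 02 5f ab c1 is 7 bytes > B = 6, so hash it first: H(key) = 09, then zero-pad to 6 bytes: K' = 09 00 00 00 00 00.
K' ⊕ ipad = 3f 36 36 36 36 36; K' ⊕ opad = 55 5c 5c 5c 5c 5c.
Inner hash: sum = 63+54+54+54+54+54+52 = 385; mod 256 = 129 → 81.
Outer hash (recomputed tag): sum = 85+92+92+92+92+92+129 = 674; mod 256 = 162 → a2.
Recomputed tag = a2; claimed = da → mismatch.

invalid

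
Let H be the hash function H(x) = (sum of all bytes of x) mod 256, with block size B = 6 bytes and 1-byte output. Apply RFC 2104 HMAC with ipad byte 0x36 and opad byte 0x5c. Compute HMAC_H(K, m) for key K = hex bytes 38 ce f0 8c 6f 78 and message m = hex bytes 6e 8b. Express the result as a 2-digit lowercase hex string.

Key hex bytes 38 ce f0 8c 6f 78 is exactly B = 6 bytes: K' = 38 ce f0 8c 6f 78.
K' ⊕ ipad = 0e f8 c6 ba 59 4e.  K' ⊕ opad = 64 92 ac d0 33 24.
Inner input = (K'⊕ipad) ∥ m = 0e f8 c6 ba 59 4e ∥ 6e 8b.
Inner hash: sum = 14+248+198+186+89+78+110+139 = 1062; mod 256 = 38 → 26.
Outer input = (K'⊕opad) ∥ inner = 64 92 ac d0 33 24 ∥ 26.
Outer hash (tag): sum = 100+146+172+208+51+36+38 = 751; mod 256 = 239 → ef.

ef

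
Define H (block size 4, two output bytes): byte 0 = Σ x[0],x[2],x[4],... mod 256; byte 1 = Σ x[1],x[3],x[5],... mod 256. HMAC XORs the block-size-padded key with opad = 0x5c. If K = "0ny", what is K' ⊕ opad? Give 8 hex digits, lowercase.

6c32255c

Key "0ny" = 30 6e 79 is 3 bytes ≤ B = 4; zero-pad to 4 bytes: K' = 30 6e 79 00.
XOR each byte with 0x5c: 30⊕5c=6c, 6e⊕5c=32, 79⊕5c=25, 00⊕5c=5c.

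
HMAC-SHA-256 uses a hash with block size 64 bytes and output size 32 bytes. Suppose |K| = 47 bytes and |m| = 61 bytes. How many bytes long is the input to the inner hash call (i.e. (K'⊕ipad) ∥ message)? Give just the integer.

Key is 47 ≤ 64 bytes, zero-padded: |K'| = 64.
Inner input = (K'⊕ipad) ∥ m → 64 + 61 = 125 bytes.

125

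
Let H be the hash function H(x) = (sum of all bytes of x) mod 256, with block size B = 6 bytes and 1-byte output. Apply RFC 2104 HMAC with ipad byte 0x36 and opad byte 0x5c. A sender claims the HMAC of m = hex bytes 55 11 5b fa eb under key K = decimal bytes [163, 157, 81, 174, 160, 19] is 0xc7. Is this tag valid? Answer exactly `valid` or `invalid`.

invalid

Key decimal bytes [163, 157, 81, 174, 160, 19] = a3 9d 51 ae a0 13 is exactly B = 6 bytes: K' = a3 9d 51 ae a0 13.
K' ⊕ ipad = 95 ab 67 98 96 25; K' ⊕ opad = ff c1 0d f2 fc 4f.
Inner hash: sum = 149+171+103+152+150+37+85+17+91+250+235 = 1440; mod 256 = 160 → a0.
Outer hash (recomputed tag): sum = 255+193+13+242+252+79+160 = 1194; mod 256 = 170 → aa.
Recomputed tag = aa; claimed = c7 → mismatch.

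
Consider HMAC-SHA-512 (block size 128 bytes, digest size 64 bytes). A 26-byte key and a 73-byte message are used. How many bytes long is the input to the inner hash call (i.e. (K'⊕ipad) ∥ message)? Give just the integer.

Key is 26 ≤ 128 bytes, zero-padded: |K'| = 128.
Inner input = (K'⊕ipad) ∥ m → 128 + 73 = 201 bytes.

201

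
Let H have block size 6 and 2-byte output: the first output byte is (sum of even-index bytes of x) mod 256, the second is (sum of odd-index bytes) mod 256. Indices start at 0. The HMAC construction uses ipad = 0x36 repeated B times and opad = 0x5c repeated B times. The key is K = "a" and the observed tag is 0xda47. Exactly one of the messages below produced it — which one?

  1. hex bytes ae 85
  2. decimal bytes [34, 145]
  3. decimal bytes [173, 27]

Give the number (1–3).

2

Key "a" = 61 is 1 byte ≤ B = 6; zero-pad to 6 bytes: K' = 61 00 00 00 00 00.
K' ⊕ ipad = 57 36 36 36 36 36; K' ⊕ opad = 3d 5c 5c 5c 5c 5c.
m1: inner = H(57 36 36 36 36 36 ae 85) = 71 27; tag = H(3d 5c 5c 5c 5c 5c 71 27) = 663b
m2: inner = H(57 36 36 36 36 36 22 91) = e5 33; tag = H(3d 5c 5c 5c 5c 5c e5 33) = da47 ← matches
m3: inner = H(57 36 36 36 36 36 ad 1b) = 70 bd; tag = H(3d 5c 5c 5c 5c 5c 70 bd) = 65d1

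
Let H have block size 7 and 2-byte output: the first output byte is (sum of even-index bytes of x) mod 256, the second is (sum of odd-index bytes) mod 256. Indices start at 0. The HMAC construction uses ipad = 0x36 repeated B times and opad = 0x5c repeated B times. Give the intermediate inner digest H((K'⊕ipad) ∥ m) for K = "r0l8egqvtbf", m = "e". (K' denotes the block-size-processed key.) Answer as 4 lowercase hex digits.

5a62

Key "r0l8egqvtbf" = 72 30 6c 38 65 67 71 76 74 62 66 is 11 bytes > B = 7, so hash it first: H(key) = 8e a7, then zero-pad to 7 bytes: K' = 8e a7 00 00 00 00 00.
K' ⊕ ipad = b8 91 36 36 36 36 36.
Inner input = b8 91 36 36 36 36 36 ∥ 65.
Inner hash: even-index sum = 346 mod 256 = 90; odd-index sum = 354 mod 256 = 98 → 5a 62.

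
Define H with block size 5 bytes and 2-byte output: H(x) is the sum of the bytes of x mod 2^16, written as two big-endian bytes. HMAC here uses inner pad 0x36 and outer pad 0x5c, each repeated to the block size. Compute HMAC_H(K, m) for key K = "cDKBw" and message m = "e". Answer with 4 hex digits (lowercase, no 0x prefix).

0117

Key "cDKBw" = 63 44 4b 42 77 is exactly B = 5 bytes: K' = 63 44 4b 42 77.
K' ⊕ ipad = 55 72 7d 74 41.  K' ⊕ opad = 3f 18 17 1e 2b.
Inner input = (K'⊕ipad) ∥ m = 55 72 7d 74 41 ∥ 65.
Inner hash: sum = 85+114+125+116+65+101 = 606 → 02 5e.
Outer input = (K'⊕opad) ∥ inner = 3f 18 17 1e 2b ∥ 02 5e.
Outer hash (tag): sum = 63+24+23+30+43+2+94 = 279 → 01 17.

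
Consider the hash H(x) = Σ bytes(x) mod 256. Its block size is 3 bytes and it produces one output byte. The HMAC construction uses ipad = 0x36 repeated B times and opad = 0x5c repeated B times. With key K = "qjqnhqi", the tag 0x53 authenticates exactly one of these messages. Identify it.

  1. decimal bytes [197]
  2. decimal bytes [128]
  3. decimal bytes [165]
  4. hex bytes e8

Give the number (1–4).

Key "qjqnhqi" = 71 6a 71 6e 68 71 69 is 7 bytes > B = 3, so hash it first: H(key) = fc, then zero-pad to 3 bytes: K' = fc 00 00.
K' ⊕ ipad = ca 36 36; K' ⊕ opad = a0 5c 5c.
m1: inner = H(ca 36 36 c5) = fb; tag = H(a0 5c 5c fb) = 53 ← matches
m2: inner = H(ca 36 36 80) = b6; tag = H(a0 5c 5c b6) = 0e
m3: inner = H(ca 36 36 a5) = db; tag = H(a0 5c 5c db) = 33
m4: inner = H(ca 36 36 e8) = 1e; tag = H(a0 5c 5c 1e) = 76

1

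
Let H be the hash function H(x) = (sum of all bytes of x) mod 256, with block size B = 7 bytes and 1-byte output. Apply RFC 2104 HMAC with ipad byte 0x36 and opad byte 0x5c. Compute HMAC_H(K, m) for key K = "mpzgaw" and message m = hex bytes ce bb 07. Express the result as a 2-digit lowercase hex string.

1e

Key "mpzgaw" = 6d 70 7a 67 61 77 is 6 bytes ≤ B = 7; zero-pad to 7 bytes: K' = 6d 70 7a 67 61 77 00.
K' ⊕ ipad = 5b 46 4c 51 57 41 36.  K' ⊕ opad = 31 2c 26 3b 3d 2b 5c.
Inner input = (K'⊕ipad) ∥ m = 5b 46 4c 51 57 41 36 ∥ ce bb 07.
Inner hash: sum = 91+70+76+81+87+65+54+206+187+7 = 924; mod 256 = 156 → 9c.
Outer input = (K'⊕opad) ∥ inner = 31 2c 26 3b 3d 2b 5c ∥ 9c.
Outer hash (tag): sum = 49+44+38+59+61+43+92+156 = 542; mod 256 = 30 → 1e.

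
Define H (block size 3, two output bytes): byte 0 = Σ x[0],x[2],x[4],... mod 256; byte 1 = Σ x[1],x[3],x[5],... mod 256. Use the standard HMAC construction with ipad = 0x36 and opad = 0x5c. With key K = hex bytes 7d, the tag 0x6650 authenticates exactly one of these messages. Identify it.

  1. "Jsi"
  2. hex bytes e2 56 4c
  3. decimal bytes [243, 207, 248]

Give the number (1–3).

1

Key hex bytes 7d is 1 byte ≤ B = 3; zero-pad to 3 bytes: K' = 7d 00 00.
K' ⊕ ipad = 4b 36 36; K' ⊕ opad = 21 5c 5c.
m1: inner = H(4b 36 36 4a 73 69) = f4 e9; tag = H(21 5c 5c f4 e9) = 6650 ← matches
m2: inner = H(4b 36 36 e2 56 4c) = d7 64; tag = H(21 5c 5c d7 64) = e133
m3: inner = H(4b 36 36 f3 cf f8) = 50 21; tag = H(21 5c 5c 50 21) = 9eac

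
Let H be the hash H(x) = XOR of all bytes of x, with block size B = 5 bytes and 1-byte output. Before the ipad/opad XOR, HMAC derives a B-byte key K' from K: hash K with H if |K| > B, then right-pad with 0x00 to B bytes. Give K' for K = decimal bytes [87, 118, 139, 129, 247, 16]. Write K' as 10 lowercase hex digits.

cc00000000

|K| = 6 > B = 5, so first hash the key.
H(K): XOR 57⊕76⊕8b⊕81⊕f7⊕10 = cc.
Zero-pad H(K) = cc to 5 bytes: K' = cc 00 00 00 00.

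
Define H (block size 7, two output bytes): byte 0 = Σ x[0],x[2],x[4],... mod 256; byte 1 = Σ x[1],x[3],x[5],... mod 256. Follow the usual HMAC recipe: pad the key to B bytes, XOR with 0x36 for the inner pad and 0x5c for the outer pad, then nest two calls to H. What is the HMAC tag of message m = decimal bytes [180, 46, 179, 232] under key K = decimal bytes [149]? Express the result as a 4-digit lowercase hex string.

Key decimal bytes [149] = 95 is 1 byte ≤ B = 7; zero-pad to 7 bytes: K' = 95 00 00 00 00 00 00.
K' ⊕ ipad = a3 36 36 36 36 36 36.  K' ⊕ opad = c9 5c 5c 5c 5c 5c 5c.
Inner input = (K'⊕ipad) ∥ m = a3 36 36 36 36 36 36 ∥ b4 2e b3 e8.
Inner hash: even-index sum = 603 mod 256 = 91; odd-index sum = 521 mod 256 = 9 → 5b 09.
Outer input = (K'⊕opad) ∥ inner = c9 5c 5c 5c 5c 5c 5c ∥ 5b 09.
Outer hash (tag): even-index sum = 486 mod 256 = 230; odd-index sum = 367 mod 256 = 111 → e6 6f.

e66f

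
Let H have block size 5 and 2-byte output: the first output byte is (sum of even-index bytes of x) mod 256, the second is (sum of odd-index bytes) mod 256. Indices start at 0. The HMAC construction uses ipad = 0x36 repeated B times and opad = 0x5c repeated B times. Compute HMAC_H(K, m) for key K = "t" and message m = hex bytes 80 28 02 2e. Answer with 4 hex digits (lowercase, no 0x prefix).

cebc

Key "t" = 74 is 1 byte ≤ B = 5; zero-pad to 5 bytes: K' = 74 00 00 00 00.
K' ⊕ ipad = 42 36 36 36 36.  K' ⊕ opad = 28 5c 5c 5c 5c.
Inner input = (K'⊕ipad) ∥ m = 42 36 36 36 36 ∥ 80 28 02 2e.
Inner hash: even-index sum = 260 mod 256 = 4; odd-index sum = 238 mod 256 = 238 → 04 ee.
Outer input = (K'⊕opad) ∥ inner = 28 5c 5c 5c 5c ∥ 04 ee.
Outer hash (tag): even-index sum = 462 mod 256 = 206; odd-index sum = 188 mod 256 = 188 → ce bc.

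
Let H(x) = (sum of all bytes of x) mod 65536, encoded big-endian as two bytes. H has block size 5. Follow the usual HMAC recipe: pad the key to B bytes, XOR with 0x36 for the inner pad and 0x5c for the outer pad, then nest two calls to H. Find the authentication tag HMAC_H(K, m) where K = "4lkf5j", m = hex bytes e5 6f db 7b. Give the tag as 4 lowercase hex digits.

0267

Key "4lkf5j" = 34 6c 6b 66 35 6a is 6 bytes > B = 5, so hash it first: H(key) = 02 10, then zero-pad to 5 bytes: K' = 02 10 00 00 00.
K' ⊕ ipad = 34 26 36 36 36.  K' ⊕ opad = 5e 4c 5c 5c 5c.
Inner input = (K'⊕ipad) ∥ m = 34 26 36 36 36 ∥ e5 6f db 7b.
Inner hash: sum = 52+38+54+54+54+229+111+219+123 = 934 → 03 a6.
Outer input = (K'⊕opad) ∥ inner = 5e 4c 5c 5c 5c ∥ 03 a6.
Outer hash (tag): sum = 94+76+92+92+92+3+166 = 615 → 02 67.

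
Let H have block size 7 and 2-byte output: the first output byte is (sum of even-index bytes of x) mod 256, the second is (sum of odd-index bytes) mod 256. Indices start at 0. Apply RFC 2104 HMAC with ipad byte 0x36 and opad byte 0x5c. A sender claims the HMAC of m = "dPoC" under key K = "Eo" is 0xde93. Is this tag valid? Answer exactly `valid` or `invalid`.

Key "Eo" = 45 6f is 2 bytes ≤ B = 7; zero-pad to 7 bytes: K' = 45 6f 00 00 00 00 00.
K' ⊕ ipad = 73 59 36 36 36 36 36; K' ⊕ opad = 19 33 5c 5c 5c 5c 5c.
Inner hash: even-index sum = 424 mod 256 = 168; odd-index sum = 408 mod 256 = 152 → a8 98.
Outer hash (recomputed tag): even-index sum = 453 mod 256 = 197; odd-index sum = 403 mod 256 = 147 → c5 93.
Recomputed tag = c593; claimed = de93 → mismatch.

invalid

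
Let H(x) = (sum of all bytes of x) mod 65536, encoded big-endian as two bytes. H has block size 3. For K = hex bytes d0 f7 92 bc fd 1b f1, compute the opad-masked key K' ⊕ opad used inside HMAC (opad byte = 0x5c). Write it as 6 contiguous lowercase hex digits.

59425c

Key hex bytes d0 f7 92 bc fd 1b f1 is 7 bytes > B = 3, so hash it first: H(key) = 05 1e, then zero-pad to 3 bytes: K' = 05 1e 00.
XOR each byte with 0x5c: 05⊕5c=59, 1e⊕5c=42, 00⊕5c=5c.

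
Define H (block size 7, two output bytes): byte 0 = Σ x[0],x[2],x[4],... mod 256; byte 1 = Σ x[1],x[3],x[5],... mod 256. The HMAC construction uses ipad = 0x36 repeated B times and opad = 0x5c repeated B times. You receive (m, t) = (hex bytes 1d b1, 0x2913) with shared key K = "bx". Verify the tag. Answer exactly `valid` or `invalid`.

Key "bx" = 62 78 is 2 bytes ≤ B = 7; zero-pad to 7 bytes: K' = 62 78 00 00 00 00 00.
K' ⊕ ipad = 54 4e 36 36 36 36 36; K' ⊕ opad = 3e 24 5c 5c 5c 5c 5c.
Inner hash: even-index sum = 423 mod 256 = 167; odd-index sum = 215 mod 256 = 215 → a7 d7.
Outer hash (recomputed tag): even-index sum = 553 mod 256 = 41; odd-index sum = 387 mod 256 = 131 → 29 83.
Recomputed tag = 2983; claimed = 2913 → mismatch.

invalid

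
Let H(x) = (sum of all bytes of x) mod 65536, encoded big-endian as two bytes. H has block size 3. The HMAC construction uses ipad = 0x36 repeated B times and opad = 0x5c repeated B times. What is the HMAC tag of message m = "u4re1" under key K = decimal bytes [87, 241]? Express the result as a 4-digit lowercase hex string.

0126

Key decimal bytes [87, 241] = 57 f1 is 2 bytes ≤ B = 3; zero-pad to 3 bytes: K' = 57 f1 00.
K' ⊕ ipad = 61 c7 36.  K' ⊕ opad = 0b ad 5c.
Inner input = (K'⊕ipad) ∥ m = 61 c7 36 ∥ 75 34 72 65 31.
Inner hash: sum = 97+199+54+117+52+114+101+49 = 783 → 03 0f.
Outer input = (K'⊕opad) ∥ inner = 0b ad 5c ∥ 03 0f.
Outer hash (tag): sum = 11+173+92+3+15 = 294 → 01 26.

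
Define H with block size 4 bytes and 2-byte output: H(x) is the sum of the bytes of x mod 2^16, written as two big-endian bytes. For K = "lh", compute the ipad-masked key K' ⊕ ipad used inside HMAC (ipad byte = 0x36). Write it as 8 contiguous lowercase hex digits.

Key "lh" = 6c 68 is 2 bytes ≤ B = 4; zero-pad to 4 bytes: K' = 6c 68 00 00.
XOR each byte with 0x36: 6c⊕36=5a, 68⊕36=5e, 00⊕36=36, 00⊕36=36.

5a5e3636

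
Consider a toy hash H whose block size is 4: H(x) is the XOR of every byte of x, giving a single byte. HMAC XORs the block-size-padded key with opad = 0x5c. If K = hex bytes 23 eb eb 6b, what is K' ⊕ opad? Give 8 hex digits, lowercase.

Key hex bytes 23 eb eb 6b is exactly B = 4 bytes: K' = 23 eb eb 6b.
XOR each byte with 0x5c: 23⊕5c=7f, eb⊕5c=b7, eb⊕5c=b7, 6b⊕5c=37.

7fb7b737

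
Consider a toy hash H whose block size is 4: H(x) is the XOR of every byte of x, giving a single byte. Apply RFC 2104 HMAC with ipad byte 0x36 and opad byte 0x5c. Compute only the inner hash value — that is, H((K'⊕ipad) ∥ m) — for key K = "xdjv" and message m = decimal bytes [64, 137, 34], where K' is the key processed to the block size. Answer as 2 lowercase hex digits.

Key "xdjv" = 78 64 6a 76 is exactly B = 4 bytes: K' = 78 64 6a 76.
K' ⊕ ipad = 4e 52 5c 40.
Inner input = 4e 52 5c 40 ∥ 40 89 22.
Inner hash: XOR 4e⊕52⊕5c⊕40⊕40⊕89⊕22 = eb.

eb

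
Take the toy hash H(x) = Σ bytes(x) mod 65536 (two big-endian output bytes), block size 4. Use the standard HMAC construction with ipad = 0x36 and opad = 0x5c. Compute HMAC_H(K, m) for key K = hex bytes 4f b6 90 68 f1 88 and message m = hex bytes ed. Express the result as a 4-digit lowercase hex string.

0210

Key hex bytes 4f b6 90 68 f1 88 is 6 bytes > B = 4, so hash it first: H(key) = 03 76, then zero-pad to 4 bytes: K' = 03 76 00 00.
K' ⊕ ipad = 35 40 36 36.  K' ⊕ opad = 5f 2a 5c 5c.
Inner input = (K'⊕ipad) ∥ m = 35 40 36 36 ∥ ed.
Inner hash: sum = 53+64+54+54+237 = 462 → 01 ce.
Outer input = (K'⊕opad) ∥ inner = 5f 2a 5c 5c ∥ 01 ce.
Outer hash (tag): sum = 95+42+92+92+1+206 = 528 → 02 10.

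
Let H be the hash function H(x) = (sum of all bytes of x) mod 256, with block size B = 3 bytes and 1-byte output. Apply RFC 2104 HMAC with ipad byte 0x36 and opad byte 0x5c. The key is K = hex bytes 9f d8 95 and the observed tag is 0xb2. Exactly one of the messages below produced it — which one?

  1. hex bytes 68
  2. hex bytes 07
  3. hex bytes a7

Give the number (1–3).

Key hex bytes 9f d8 95 is exactly B = 3 bytes: K' = 9f d8 95.
K' ⊕ ipad = a9 ee a3; K' ⊕ opad = c3 84 c9.
m1: inner = H(a9 ee a3 68) = a2; tag = H(c3 84 c9 a2) = b2 ← matches
m2: inner = H(a9 ee a3 07) = 41; tag = H(c3 84 c9 41) = 51
m3: inner = H(a9 ee a3 a7) = e1; tag = H(c3 84 c9 e1) = f1

1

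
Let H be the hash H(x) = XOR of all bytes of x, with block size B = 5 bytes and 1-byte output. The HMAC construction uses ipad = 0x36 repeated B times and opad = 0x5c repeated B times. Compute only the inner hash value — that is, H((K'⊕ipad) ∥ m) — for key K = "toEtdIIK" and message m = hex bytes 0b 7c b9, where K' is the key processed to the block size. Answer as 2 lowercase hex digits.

fd

Key "toEtdIIK" = 74 6f 45 74 64 49 49 4b is 8 bytes > B = 5, so hash it first: H(key) = 05, then zero-pad to 5 bytes: K' = 05 00 00 00 00.
K' ⊕ ipad = 33 36 36 36 36.
Inner input = 33 36 36 36 36 ∥ 0b 7c b9.
Inner hash: XOR 33⊕36⊕36⊕36⊕36⊕0b⊕7c⊕b9 = fd.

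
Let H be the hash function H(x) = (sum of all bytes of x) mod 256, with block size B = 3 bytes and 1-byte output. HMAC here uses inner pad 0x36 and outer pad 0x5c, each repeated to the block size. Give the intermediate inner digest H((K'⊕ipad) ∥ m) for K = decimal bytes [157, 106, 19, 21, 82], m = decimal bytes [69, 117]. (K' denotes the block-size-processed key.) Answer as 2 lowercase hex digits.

Key decimal bytes [157, 106, 19, 21, 82] = 9d 6a 13 15 52 is 5 bytes > B = 3, so hash it first: H(key) = 81, then zero-pad to 3 bytes: K' = 81 00 00.
K' ⊕ ipad = b7 36 36.
Inner input = b7 36 36 ∥ 45 75.
Inner hash: sum = 183+54+54+69+117 = 477; mod 256 = 221 → dd.

dd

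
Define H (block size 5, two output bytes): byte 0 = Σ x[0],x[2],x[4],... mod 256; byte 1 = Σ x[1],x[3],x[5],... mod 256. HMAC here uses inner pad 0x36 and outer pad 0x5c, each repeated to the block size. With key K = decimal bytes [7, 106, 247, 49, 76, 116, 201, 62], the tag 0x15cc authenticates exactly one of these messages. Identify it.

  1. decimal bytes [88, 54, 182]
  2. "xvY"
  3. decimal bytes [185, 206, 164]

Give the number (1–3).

3

Key decimal bytes [7, 106, 247, 49, 76, 116, 201, 62] = 07 6a f7 31 4c 74 c9 3e is 8 bytes > B = 5, so hash it first: H(key) = 13 4d, then zero-pad to 5 bytes: K' = 13 4d 00 00 00.
K' ⊕ ipad = 25 7b 36 36 36; K' ⊕ opad = 4f 11 5c 5c 5c.
m1: inner = H(25 7b 36 36 36 58 36 b6) = c7 bf; tag = H(4f 11 5c 5c 5c c7 bf) = c634
m2: inner = H(25 7b 36 36 36 78 76 59) = 07 82; tag = H(4f 11 5c 5c 5c 07 82) = 8974
m3: inner = H(25 7b 36 36 36 b9 ce a4) = 5f 0e; tag = H(4f 11 5c 5c 5c 5f 0e) = 15cc ← matches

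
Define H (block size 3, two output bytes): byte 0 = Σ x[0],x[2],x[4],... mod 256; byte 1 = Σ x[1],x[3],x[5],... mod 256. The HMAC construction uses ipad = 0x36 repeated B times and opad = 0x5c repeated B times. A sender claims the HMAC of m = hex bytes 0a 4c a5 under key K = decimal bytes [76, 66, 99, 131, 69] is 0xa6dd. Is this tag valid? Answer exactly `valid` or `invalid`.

Key decimal bytes [76, 66, 99, 131, 69] = 4c 42 63 83 45 is 5 bytes > B = 3, so hash it first: H(key) = f4 c5, then zero-pad to 3 bytes: K' = f4 c5 00.
K' ⊕ ipad = c2 f3 36; K' ⊕ opad = a8 99 5c.
Inner hash: even-index sum = 324 mod 256 = 68; odd-index sum = 418 mod 256 = 162 → 44 a2.
Outer hash (recomputed tag): even-index sum = 422 mod 256 = 166; odd-index sum = 221 mod 256 = 221 → a6 dd.
Recomputed tag = a6dd; claimed = a6dd → match.

valid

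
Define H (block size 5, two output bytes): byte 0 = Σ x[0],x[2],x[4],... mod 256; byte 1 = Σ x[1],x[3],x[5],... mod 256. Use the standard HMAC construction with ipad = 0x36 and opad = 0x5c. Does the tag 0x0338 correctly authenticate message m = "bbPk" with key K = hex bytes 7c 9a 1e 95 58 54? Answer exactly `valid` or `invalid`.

Key hex bytes 7c 9a 1e 95 58 54 is 6 bytes > B = 5, so hash it first: H(key) = f2 83, then zero-pad to 5 bytes: K' = f2 83 00 00 00.
K' ⊕ ipad = c4 b5 36 36 36; K' ⊕ opad = ae df 5c 5c 5c.
Inner hash: even-index sum = 509 mod 256 = 253; odd-index sum = 413 mod 256 = 157 → fd 9d.
Outer hash (recomputed tag): even-index sum = 515 mod 256 = 3; odd-index sum = 568 mod 256 = 56 → 03 38.
Recomputed tag = 0338; claimed = 0338 → match.

valid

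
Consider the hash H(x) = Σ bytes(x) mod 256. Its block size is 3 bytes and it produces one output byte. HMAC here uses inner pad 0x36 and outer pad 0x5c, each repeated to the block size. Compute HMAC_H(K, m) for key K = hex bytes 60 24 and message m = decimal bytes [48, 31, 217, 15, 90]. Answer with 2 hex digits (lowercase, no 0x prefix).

3f

Key hex bytes 60 24 is 2 bytes ≤ B = 3; zero-pad to 3 bytes: K' = 60 24 00.
K' ⊕ ipad = 56 12 36.  K' ⊕ opad = 3c 78 5c.
Inner input = (K'⊕ipad) ∥ m = 56 12 36 ∥ 30 1f d9 0f 5a.
Inner hash: sum = 86+18+54+48+31+217+15+90 = 559; mod 256 = 47 → 2f.
Outer input = (K'⊕opad) ∥ inner = 3c 78 5c ∥ 2f.
Outer hash (tag): sum = 60+120+92+47 = 319; mod 256 = 63 → 3f.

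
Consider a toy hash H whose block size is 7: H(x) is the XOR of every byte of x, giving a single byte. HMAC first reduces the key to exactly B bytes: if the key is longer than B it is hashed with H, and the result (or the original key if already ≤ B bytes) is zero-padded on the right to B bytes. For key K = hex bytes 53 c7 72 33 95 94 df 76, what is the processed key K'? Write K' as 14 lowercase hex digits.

7d000000000000

|K| = 8 > B = 7, so first hash the key.
H(K): XOR 53⊕c7⊕72⊕33⊕95⊕94⊕df⊕76 = 7d.
Zero-pad H(K) = 7d to 7 bytes: K' = 7d 00 00 00 00 00 00.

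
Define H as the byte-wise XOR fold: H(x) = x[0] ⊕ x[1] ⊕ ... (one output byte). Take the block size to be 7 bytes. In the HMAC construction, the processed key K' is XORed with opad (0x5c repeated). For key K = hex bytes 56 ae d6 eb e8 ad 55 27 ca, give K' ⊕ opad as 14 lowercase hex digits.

Key hex bytes 56 ae d6 eb e8 ad 55 27 ca is 9 bytes > B = 7, so hash it first: H(key) = 38, then zero-pad to 7 bytes: K' = 38 00 00 00 00 00 00.
XOR each byte with 0x5c: 38⊕5c=64, 00⊕5c=5c, 00⊕5c=5c, 00⊕5c=5c, 00⊕5c=5c, 00⊕5c=5c, 00⊕5c=5c.

645c5c5c5c5c5c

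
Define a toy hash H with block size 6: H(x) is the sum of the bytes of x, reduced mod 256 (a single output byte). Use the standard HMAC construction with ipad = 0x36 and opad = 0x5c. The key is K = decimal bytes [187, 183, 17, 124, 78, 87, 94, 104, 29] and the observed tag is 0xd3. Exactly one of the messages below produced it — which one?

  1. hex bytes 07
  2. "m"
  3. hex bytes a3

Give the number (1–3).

2

Key decimal bytes [187, 183, 17, 124, 78, 87, 94, 104, 29] = bb b7 11 7c 4e 57 5e 68 1d is 9 bytes > B = 6, so hash it first: H(key) = 87, then zero-pad to 6 bytes: K' = 87 00 00 00 00 00.
K' ⊕ ipad = b1 36 36 36 36 36; K' ⊕ opad = db 5c 5c 5c 5c 5c.
m1: inner = H(b1 36 36 36 36 36 07) = c6; tag = H(db 5c 5c 5c 5c 5c c6) = 6d
m2: inner = H(b1 36 36 36 36 36 6d) = 2c; tag = H(db 5c 5c 5c 5c 5c 2c) = d3 ← matches
m3: inner = H(b1 36 36 36 36 36 a3) = 62; tag = H(db 5c 5c 5c 5c 5c 62) = 09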